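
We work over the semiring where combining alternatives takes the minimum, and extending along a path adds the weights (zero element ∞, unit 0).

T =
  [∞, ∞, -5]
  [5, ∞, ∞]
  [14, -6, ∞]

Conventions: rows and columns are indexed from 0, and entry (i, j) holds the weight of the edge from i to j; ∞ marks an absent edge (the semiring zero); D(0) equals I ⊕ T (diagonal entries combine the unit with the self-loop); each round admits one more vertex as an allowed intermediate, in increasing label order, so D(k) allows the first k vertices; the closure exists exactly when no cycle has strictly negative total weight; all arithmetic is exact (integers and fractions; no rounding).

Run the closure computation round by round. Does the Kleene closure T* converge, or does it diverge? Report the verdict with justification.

D(0):
  [0, ∞, -5]
  [5, 0, ∞]
  [14, -6, 0]
D(1):
  [0, ∞, -5]
  [5, 0, 0]
  [14, -6, 0]
Detection: at round 2, diagonal entry (2, 2) turns strictly negative.
Key observation: the cycle 2->1->0->2 has total weight (-6) + 5 + (-5), which is strictly negative.
Answer: DIVERGES — negative cycle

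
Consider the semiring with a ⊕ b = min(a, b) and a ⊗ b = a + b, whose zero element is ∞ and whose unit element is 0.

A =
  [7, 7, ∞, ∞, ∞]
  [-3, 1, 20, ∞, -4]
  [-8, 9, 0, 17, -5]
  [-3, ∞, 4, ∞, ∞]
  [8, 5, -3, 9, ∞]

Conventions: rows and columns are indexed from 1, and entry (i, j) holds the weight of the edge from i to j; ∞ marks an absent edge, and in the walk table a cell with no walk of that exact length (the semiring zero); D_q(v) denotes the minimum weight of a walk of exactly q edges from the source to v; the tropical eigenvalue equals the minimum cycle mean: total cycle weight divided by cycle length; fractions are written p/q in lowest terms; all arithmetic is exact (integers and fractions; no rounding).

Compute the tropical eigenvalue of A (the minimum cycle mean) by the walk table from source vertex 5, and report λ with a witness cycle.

q=0: [∞, ∞, ∞, ∞, 0]
q=1: [8, 5, -3, 9, ∞]
q=2: [-11, 6, -3, 14, -8]
q=3: [-11, -4, -11, 1, -8]
q=4: [-19, -4, -11, 1, -16]
q=5: [-19, -12, -19, -7, -16]
Optimal cycle mean attained by: cycle 3->5->3, total (-5) + (-3), length 2.
Answer: λ = -4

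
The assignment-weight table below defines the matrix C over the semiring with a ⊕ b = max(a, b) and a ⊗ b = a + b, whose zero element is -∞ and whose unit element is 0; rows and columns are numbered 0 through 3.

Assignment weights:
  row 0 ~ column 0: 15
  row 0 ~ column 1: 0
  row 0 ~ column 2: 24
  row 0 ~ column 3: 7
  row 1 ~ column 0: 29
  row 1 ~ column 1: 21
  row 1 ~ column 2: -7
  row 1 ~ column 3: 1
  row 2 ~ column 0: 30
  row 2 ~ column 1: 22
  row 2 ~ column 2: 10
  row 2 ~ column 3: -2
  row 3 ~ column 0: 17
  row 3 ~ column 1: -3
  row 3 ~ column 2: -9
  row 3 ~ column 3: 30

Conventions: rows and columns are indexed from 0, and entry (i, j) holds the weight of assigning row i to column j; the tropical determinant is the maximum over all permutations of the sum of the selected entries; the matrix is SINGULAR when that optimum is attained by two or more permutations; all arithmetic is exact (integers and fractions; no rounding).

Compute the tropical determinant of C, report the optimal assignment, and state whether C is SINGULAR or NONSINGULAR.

σ = (0, 1, 2, 3): 15 + 21 + 10 + 30 = 76
σ = (0, 1, 3, 2): 15 + 21 + (-2) + (-9) = 25
σ = (0, 2, 1, 3): 15 + (-7) + 22 + 30 = 60
σ = (0, 2, 3, 1): 15 + (-7) + (-2) + (-3) = 3
σ = (0, 3, 1, 2): 15 + 1 + 22 + (-9) = 29
σ = (0, 3, 2, 1): 15 + 1 + 10 + (-3) = 23
σ = (1, 0, 2, 3): 0 + 29 + 10 + 30 = 69
σ = (1, 0, 3, 2): 0 + 29 + (-2) + (-9) = 18
σ = (1, 2, 0, 3): 0 + (-7) + 30 + 30 = 53
σ = (1, 2, 3, 0): 0 + (-7) + (-2) + 17 = 8
σ = (1, 3, 0, 2): 0 + 1 + 30 + (-9) = 22
σ = (1, 3, 2, 0): 0 + 1 + 10 + 17 = 28
σ = (2, 0, 1, 3): 24 + 29 + 22 + 30 = 105
σ = (2, 0, 3, 1): 24 + 29 + (-2) + (-3) = 48
σ = (2, 1, 0, 3): 24 + 21 + 30 + 30 = 105
σ = (2, 1, 3, 0): 24 + 21 + (-2) + 17 = 60
σ = (2, 3, 0, 1): 24 + 1 + 30 + (-3) = 52
σ = (2, 3, 1, 0): 24 + 1 + 22 + 17 = 64
σ = (3, 0, 1, 2): 7 + 29 + 22 + (-9) = 49
σ = (3, 0, 2, 1): 7 + 29 + 10 + (-3) = 43
σ = (3, 1, 0, 2): 7 + 21 + 30 + (-9) = 49
σ = (3, 1, 2, 0): 7 + 21 + 10 + 17 = 55
σ = (3, 2, 0, 1): 7 + (-7) + 30 + (-3) = 27
σ = (3, 2, 1, 0): 7 + (-7) + 22 + 17 = 39
Optimal value attained by: σ = (2, 0, 1, 3).
Answer: det⊕(C) = 105; verdict: SINGULAR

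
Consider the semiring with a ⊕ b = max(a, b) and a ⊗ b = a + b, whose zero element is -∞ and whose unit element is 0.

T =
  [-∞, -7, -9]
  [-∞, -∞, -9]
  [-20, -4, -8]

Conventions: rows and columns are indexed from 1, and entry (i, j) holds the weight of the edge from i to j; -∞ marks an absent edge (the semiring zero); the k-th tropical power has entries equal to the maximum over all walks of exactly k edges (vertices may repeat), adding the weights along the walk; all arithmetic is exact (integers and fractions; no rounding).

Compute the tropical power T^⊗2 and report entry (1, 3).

T^⊗2:
  [-29, -13, -16]
  [-29, -13, -17]
  [-28, -12, -13]
Key observation: the optimum is the walk 1->2->3, with weight (-7) + (-9) = -16.
Optimal value attained by: walk 1->2->3.
Answer: (T^⊗2)[1][3] = -16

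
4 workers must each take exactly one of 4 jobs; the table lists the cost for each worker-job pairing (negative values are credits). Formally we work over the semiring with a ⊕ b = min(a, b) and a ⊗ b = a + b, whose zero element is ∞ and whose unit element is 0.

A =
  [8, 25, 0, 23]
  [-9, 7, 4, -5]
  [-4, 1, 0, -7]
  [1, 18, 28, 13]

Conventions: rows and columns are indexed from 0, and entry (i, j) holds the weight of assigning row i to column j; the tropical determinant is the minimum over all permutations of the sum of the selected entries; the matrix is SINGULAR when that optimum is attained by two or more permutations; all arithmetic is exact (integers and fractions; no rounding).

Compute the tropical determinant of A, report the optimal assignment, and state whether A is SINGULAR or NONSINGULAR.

σ = (0, 1, 2, 3): 8 + 7 + 0 + 13 = 28
σ = (0, 1, 3, 2): 8 + 7 + (-7) + 28 = 36
σ = (0, 2, 1, 3): 8 + 4 + 1 + 13 = 26
σ = (0, 2, 3, 1): 8 + 4 + (-7) + 18 = 23
σ = (0, 3, 1, 2): 8 + (-5) + 1 + 28 = 32
σ = (0, 3, 2, 1): 8 + (-5) + 0 + 18 = 21
σ = (1, 0, 2, 3): 25 + (-9) + 0 + 13 = 29
σ = (1, 0, 3, 2): 25 + (-9) + (-7) + 28 = 37
σ = (1, 2, 0, 3): 25 + 4 + (-4) + 13 = 38
σ = (1, 2, 3, 0): 25 + 4 + (-7) + 1 = 23
σ = (1, 3, 0, 2): 25 + (-5) + (-4) + 28 = 44
σ = (1, 3, 2, 0): 25 + (-5) + 0 + 1 = 21
σ = (2, 0, 1, 3): 0 + (-9) + 1 + 13 = 5
σ = (2, 0, 3, 1): 0 + (-9) + (-7) + 18 = 2
σ = (2, 1, 0, 3): 0 + 7 + (-4) + 13 = 16
σ = (2, 1, 3, 0): 0 + 7 + (-7) + 1 = 1
σ = (2, 3, 0, 1): 0 + (-5) + (-4) + 18 = 9
σ = (2, 3, 1, 0): 0 + (-5) + 1 + 1 = -3
σ = (3, 0, 1, 2): 23 + (-9) + 1 + 28 = 43
σ = (3, 0, 2, 1): 23 + (-9) + 0 + 18 = 32
σ = (3, 1, 0, 2): 23 + 7 + (-4) + 28 = 54
σ = (3, 1, 2, 0): 23 + 7 + 0 + 1 = 31
σ = (3, 2, 0, 1): 23 + 4 + (-4) + 18 = 41
σ = (3, 2, 1, 0): 23 + 4 + 1 + 1 = 29
Optimal value attained by: σ = (2, 3, 1, 0).
Answer: det⊕(A) = -3; verdict: NONSINGULAR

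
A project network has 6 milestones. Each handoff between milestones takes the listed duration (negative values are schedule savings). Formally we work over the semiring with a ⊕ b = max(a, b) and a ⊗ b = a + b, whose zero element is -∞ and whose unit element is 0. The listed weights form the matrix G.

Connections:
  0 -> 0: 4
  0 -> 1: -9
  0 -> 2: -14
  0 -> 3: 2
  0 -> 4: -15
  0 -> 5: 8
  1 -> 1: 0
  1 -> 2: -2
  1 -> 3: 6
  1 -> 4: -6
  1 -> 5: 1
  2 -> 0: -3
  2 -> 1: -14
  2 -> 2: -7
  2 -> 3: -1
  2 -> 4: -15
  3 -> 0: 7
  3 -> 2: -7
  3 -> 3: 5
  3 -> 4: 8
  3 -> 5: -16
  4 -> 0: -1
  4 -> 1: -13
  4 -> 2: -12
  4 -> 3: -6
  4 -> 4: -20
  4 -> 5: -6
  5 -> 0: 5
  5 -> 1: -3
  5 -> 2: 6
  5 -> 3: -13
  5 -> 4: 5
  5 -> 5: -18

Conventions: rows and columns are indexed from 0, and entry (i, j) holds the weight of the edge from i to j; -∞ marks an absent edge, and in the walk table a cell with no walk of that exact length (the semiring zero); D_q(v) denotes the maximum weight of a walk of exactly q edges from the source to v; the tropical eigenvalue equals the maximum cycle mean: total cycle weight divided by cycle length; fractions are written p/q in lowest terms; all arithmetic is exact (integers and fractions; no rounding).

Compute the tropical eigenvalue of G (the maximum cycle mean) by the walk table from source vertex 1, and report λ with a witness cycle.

q=0: [-∞, 0, -∞, -∞, -∞, -∞]
q=1: [-∞, 0, -2, 6, -6, 1]
q=2: [13, 0, 7, 11, 14, 1]
q=3: [18, 4, 7, 16, 19, 21]
q=4: [26, 18, 27, 21, 26, 26]
q=5: [31, 23, 32, 28, 31, 34]
q=6: [39, 31, 40, 33, 39, 39]
Optimal cycle mean attained by: cycle 0->5->0, total 8 + 5, length 2.
Answer: λ = 13/2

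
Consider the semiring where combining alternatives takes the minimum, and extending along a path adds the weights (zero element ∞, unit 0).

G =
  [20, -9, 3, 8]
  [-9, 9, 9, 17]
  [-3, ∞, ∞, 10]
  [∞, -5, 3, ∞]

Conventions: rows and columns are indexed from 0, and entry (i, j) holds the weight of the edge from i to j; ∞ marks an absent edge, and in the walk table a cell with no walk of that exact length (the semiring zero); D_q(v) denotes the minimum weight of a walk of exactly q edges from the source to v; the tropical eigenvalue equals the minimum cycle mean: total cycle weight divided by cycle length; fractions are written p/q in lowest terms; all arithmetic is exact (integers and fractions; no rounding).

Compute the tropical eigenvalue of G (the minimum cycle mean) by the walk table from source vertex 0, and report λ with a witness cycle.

q=0: [0, ∞, ∞, ∞]
q=1: [20, -9, 3, 8]
q=2: [-18, 0, 0, 8]
q=3: [-9, -27, -15, -10]
q=4: [-36, -18, -18, -10]
Optimal cycle mean attained by: cycle 0->1->0, total (-9) + (-9), length 2.
Answer: λ = -9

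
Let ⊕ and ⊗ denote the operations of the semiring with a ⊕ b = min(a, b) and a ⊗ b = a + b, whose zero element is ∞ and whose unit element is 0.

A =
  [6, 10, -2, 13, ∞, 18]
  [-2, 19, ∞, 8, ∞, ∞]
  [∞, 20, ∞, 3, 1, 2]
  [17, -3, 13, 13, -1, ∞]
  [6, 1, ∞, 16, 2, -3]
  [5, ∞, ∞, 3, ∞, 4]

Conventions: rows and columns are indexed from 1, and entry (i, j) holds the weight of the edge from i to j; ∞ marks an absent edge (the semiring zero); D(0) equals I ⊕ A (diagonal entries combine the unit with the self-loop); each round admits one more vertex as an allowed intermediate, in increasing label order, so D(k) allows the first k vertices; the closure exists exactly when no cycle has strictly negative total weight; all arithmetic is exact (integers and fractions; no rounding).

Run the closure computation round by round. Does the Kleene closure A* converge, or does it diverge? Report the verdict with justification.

D(0):
  [0, 10, -2, 13, ∞, 18]
  [-2, 0, ∞, 8, ∞, ∞]
  [∞, 20, 0, 3, 1, 2]
  [17, -3, 13, 0, -1, ∞]
  [6, 1, ∞, 16, 0, -3]
  [5, ∞, ∞, 3, ∞, 0]
D(1):
  [0, 10, -2, 13, ∞, 18]
  [-2, 0, -4, 8, ∞, 16]
  [∞, 20, 0, 3, 1, 2]
  [17, -3, 13, 0, -1, 35]
  [6, 1, 4, 16, 0, -3]
  [5, 15, 3, 3, ∞, 0]
D(2):
  [0, 10, -2, 13, ∞, 18]
  [-2, 0, -4, 8, ∞, 16]
  [18, 20, 0, 3, 1, 2]
  [-5, -3, -7, 0, -1, 13]
  [-1, 1, -3, 9, 0, -3]
  [5, 15, 3, 3, ∞, 0]
Detection: at round 3, diagonal entry (4, 4) turns strictly negative.
Key observation: the cycle 4->2->1->3->4 has total weight (-3) + (-2) + (-2) + 3, which is strictly negative.
Answer: DIVERGES — negative cycle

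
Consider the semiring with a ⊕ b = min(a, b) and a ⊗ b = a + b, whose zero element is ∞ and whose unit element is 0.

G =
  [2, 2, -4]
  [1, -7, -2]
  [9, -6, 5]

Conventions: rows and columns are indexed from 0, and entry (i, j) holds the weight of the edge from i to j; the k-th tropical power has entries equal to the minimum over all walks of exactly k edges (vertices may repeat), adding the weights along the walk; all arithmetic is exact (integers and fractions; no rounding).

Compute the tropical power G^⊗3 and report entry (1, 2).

G^⊗2:
  [3, -10, -2]
  [-6, -14, -9]
  [-5, -13, -8]
G^⊗3:
  [-9, -17, -12]
  [-13, -21, -16]
  [-12, -20, -15]
Key observation: the optimum is the walk 1->1->1->2, with weight (-7) + (-7) + (-2) = -16.
Optimal value attained by: walk 1->1->1->2.
Answer: (G^⊗3)[1][2] = -16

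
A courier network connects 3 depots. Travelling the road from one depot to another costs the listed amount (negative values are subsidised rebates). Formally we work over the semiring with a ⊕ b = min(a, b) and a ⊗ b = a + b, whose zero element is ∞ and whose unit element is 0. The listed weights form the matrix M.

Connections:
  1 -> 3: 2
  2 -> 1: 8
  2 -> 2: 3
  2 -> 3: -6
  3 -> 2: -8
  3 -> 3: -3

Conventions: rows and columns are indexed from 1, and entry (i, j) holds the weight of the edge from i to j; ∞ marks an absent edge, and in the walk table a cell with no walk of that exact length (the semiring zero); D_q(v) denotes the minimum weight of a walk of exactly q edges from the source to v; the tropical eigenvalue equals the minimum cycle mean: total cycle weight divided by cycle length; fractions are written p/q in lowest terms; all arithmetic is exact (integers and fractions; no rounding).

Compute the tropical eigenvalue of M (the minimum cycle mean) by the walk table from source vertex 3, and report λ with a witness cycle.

q=0: [∞, ∞, 0]
q=1: [∞, -8, -3]
q=2: [0, -11, -14]
q=3: [-3, -22, -17]
Optimal cycle mean attained by: cycle 2->3->2, total (-6) + (-8), length 2.
Answer: λ = -7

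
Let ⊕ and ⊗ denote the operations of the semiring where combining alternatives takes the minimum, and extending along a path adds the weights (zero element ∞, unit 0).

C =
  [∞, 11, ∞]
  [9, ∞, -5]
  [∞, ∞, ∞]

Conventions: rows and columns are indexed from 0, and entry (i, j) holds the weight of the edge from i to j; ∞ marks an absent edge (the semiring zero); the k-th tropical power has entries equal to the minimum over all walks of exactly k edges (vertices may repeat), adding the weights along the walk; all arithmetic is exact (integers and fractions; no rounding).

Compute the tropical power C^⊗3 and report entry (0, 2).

C^⊗2:
  [20, ∞, 6]
  [∞, 20, ∞]
  [∞, ∞, ∞]
C^⊗3:
  [∞, 31, ∞]
  [29, ∞, 15]
  [∞, ∞, ∞]
Key observation: no walk of exactly 3 edges connects these vertices, so the entry is the semiring zero.
Answer: (C^⊗3)[0][2] = ∞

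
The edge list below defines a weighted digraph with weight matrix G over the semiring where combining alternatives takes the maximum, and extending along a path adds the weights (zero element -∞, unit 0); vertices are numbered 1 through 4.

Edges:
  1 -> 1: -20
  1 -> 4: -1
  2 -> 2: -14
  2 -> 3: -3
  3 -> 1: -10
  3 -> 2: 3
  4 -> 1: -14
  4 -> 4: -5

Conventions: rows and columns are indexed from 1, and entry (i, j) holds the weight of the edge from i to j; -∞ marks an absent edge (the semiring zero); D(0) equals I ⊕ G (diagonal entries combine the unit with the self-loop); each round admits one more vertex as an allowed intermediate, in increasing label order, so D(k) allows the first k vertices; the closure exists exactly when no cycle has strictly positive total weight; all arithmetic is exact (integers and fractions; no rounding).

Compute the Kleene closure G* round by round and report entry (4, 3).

D(0):
  [0, -∞, -∞, -1]
  [-∞, 0, -3, -∞]
  [-10, 3, 0, -∞]
  [-14, -∞, -∞, 0]
D(1):
  [0, -∞, -∞, -1]
  [-∞, 0, -3, -∞]
  [-10, 3, 0, -11]
  [-14, -∞, -∞, 0]
D(2):
  [0, -∞, -∞, -1]
  [-∞, 0, -3, -∞]
  [-10, 3, 0, -11]
  [-14, -∞, -∞, 0]
D(3):
  [0, -∞, -∞, -1]
  [-13, 0, -3, -14]
  [-10, 3, 0, -11]
  [-14, -∞, -∞, 0]
D(4):
  [0, -∞, -∞, -1]
  [-13, 0, -3, -14]
  [-10, 3, 0, -11]
  [-14, -∞, -∞, 0]
Answer: G*[4][3] = -∞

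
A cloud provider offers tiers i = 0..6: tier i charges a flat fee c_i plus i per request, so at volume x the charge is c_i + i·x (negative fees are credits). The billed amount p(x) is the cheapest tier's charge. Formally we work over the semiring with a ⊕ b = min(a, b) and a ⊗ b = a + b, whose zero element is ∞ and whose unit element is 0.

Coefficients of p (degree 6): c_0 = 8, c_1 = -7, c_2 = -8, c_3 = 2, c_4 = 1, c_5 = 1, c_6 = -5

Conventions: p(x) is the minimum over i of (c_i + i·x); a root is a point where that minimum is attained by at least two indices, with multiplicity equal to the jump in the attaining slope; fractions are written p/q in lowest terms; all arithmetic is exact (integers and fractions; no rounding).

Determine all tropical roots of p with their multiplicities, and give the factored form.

hull edge (i=0, c=8) to (i=1, c=-7): slope -15, span 1
hull edge (i=1, c=-7) to (i=2, c=-8): slope -1, span 1
hull edge (i=2, c=-8) to (i=6, c=-5): slope 3/4, span 4
Factored form: p(x) = -5 ⊗ (x ⊕ (-3/4)) ⊗ (x ⊕ (-3/4)) ⊗ (x ⊕ (-3/4)) ⊗ (x ⊕ (-3/4)) ⊗ (x ⊕ 1) ⊗ (x ⊕ 15)
Answer: roots = -3/4 (mult 4), 1 (mult 1), 15 (mult 1)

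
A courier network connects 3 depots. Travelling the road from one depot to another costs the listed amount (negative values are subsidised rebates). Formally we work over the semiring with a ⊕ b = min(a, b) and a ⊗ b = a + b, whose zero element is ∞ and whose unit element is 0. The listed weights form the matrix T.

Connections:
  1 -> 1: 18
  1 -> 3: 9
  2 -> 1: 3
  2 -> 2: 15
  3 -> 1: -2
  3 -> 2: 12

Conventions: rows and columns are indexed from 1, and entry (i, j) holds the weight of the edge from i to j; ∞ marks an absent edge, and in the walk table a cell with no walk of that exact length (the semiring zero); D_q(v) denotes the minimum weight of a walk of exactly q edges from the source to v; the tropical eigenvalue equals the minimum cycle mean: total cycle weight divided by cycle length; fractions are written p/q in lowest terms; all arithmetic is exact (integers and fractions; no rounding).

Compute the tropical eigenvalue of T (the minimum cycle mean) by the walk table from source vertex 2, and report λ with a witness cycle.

q=0: [∞, 0, ∞]
q=1: [3, 15, ∞]
q=2: [18, 30, 12]
q=3: [10, 24, 27]
Optimal cycle mean attained by: cycle 1->3->1, total 9 + (-2), length 2.
Answer: λ = 7/2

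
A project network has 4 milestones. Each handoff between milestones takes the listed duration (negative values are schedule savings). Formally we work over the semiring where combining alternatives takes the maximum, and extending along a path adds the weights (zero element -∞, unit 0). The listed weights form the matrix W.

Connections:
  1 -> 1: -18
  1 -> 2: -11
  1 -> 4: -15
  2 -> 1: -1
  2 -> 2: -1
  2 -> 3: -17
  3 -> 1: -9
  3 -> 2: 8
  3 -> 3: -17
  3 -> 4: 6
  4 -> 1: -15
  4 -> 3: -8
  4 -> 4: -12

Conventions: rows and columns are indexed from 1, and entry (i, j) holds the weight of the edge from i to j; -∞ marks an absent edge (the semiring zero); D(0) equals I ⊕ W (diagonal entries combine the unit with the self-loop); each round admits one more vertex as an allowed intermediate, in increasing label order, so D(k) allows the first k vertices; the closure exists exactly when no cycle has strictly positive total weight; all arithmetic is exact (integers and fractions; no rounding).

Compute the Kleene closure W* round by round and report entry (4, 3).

D(0):
  [0, -11, -∞, -15]
  [-1, 0, -17, -∞]
  [-9, 8, 0, 6]
  [-15, -∞, -8, 0]
D(1):
  [0, -11, -∞, -15]
  [-1, 0, -17, -16]
  [-9, 8, 0, 6]
  [-15, -26, -8, 0]
D(2):
  [0, -11, -28, -15]
  [-1, 0, -17, -16]
  [7, 8, 0, 6]
  [-15, -26, -8, 0]
D(3):
  [0, -11, -28, -15]
  [-1, 0, -17, -11]
  [7, 8, 0, 6]
  [-1, 0, -8, 0]
D(4):
  [0, -11, -23, -15]
  [-1, 0, -17, -11]
  [7, 8, 0, 6]
  [-1, 0, -8, 0]
Answer: W*[4][3] = -8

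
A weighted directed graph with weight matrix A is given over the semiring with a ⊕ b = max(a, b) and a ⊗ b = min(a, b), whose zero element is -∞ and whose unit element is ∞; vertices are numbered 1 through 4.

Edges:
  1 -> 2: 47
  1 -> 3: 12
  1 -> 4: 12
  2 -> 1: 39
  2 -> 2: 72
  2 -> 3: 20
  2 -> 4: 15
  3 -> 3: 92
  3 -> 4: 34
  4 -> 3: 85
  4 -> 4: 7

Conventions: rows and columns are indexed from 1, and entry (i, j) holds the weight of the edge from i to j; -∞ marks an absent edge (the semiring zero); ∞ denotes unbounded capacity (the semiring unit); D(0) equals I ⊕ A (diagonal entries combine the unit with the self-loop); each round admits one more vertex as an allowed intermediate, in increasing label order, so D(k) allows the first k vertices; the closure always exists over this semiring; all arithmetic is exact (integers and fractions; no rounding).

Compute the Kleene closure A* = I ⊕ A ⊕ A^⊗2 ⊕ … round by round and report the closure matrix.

D(0):
  [∞, 47, 12, 12]
  [39, ∞, 20, 15]
  [-∞, -∞, ∞, 34]
  [-∞, -∞, 85, ∞]
D(1):
  [∞, 47, 12, 12]
  [39, ∞, 20, 15]
  [-∞, -∞, ∞, 34]
  [-∞, -∞, 85, ∞]
D(2):
  [∞, 47, 20, 15]
  [39, ∞, 20, 15]
  [-∞, -∞, ∞, 34]
  [-∞, -∞, 85, ∞]
D(3):
  [∞, 47, 20, 20]
  [39, ∞, 20, 20]
  [-∞, -∞, ∞, 34]
  [-∞, -∞, 85, ∞]
D(4):
  [∞, 47, 20, 20]
  [39, ∞, 20, 20]
  [-∞, -∞, ∞, 34]
  [-∞, -∞, 85, ∞]
Answer: A* = [[∞, 47, 20, 20], [39, ∞, 20, 20], [-∞, -∞, ∞, 34], [-∞, -∞, 85, ∞]]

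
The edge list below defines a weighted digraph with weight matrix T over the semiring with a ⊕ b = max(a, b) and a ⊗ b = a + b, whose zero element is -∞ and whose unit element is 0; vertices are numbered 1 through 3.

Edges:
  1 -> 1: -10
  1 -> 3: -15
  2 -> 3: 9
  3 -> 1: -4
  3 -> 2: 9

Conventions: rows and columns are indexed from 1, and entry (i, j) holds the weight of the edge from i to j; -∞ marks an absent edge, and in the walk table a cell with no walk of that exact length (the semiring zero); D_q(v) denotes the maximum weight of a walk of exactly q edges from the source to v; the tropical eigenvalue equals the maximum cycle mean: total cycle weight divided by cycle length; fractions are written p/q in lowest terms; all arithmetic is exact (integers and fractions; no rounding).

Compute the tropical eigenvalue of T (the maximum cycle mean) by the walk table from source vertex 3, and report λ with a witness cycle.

q=0: [-∞, -∞, 0]
q=1: [-4, 9, -∞]
q=2: [-14, -∞, 18]
q=3: [14, 27, -29]
Optimal cycle mean attained by: cycle 2->3->2, total 9 + 9, length 2.
Answer: λ = 9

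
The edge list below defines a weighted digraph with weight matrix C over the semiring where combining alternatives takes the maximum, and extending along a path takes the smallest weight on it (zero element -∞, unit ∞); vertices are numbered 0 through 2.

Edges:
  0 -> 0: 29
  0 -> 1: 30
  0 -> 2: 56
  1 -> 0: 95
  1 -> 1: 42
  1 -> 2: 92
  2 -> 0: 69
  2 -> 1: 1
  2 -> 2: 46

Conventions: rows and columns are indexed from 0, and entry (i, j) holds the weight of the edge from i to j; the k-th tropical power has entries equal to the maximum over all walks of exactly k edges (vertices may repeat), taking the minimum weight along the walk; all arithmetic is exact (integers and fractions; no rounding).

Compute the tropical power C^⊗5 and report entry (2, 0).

C^⊗2:
  [56, 30, 46]
  [69, 42, 56]
  [46, 30, 56]
C^⊗3:
  [46, 30, 56]
  [56, 42, 56]
  [56, 30, 46]
C^⊗4:
  [56, 30, 46]
  [56, 42, 56]
  [46, 30, 56]
C^⊗5:
  [46, 30, 56]
  [56, 42, 56]
  [56, 30, 46]
Key observation: the optimum is the walk 2->0->2->0->2->0, with weight 69 min 56 min 69 min 56 min 69 = 56.
Optimal value attained by: walk 2->0->2->0->2->0.
Answer: (C^⊗5)[2][0] = 56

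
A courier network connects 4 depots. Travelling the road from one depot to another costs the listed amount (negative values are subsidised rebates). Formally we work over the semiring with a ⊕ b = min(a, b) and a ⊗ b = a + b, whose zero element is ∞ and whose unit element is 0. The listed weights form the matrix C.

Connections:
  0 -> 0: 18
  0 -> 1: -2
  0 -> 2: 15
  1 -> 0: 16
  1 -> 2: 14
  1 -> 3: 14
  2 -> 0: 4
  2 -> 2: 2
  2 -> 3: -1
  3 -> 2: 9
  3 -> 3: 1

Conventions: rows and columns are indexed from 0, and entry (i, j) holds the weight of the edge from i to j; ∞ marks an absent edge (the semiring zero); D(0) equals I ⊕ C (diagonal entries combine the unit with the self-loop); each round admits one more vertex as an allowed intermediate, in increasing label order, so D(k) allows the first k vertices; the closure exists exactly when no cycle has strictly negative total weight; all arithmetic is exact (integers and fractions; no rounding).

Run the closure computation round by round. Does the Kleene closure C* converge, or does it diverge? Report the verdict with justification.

D(0):
  [0, -2, 15, ∞]
  [16, 0, 14, 14]
  [4, ∞, 0, -1]
  [∞, ∞, 9, 0]
D(1):
  [0, -2, 15, ∞]
  [16, 0, 14, 14]
  [4, 2, 0, -1]
  [∞, ∞, 9, 0]
D(2):
  [0, -2, 12, 12]
  [16, 0, 14, 14]
  [4, 2, 0, -1]
  [∞, ∞, 9, 0]
D(3):
  [0, -2, 12, 11]
  [16, 0, 14, 13]
  [4, 2, 0, -1]
  [13, 11, 9, 0]
D(4):
  [0, -2, 12, 11]
  [16, 0, 14, 13]
  [4, 2, 0, -1]
  [13, 11, 9, 0]
Key observation: every diagonal entry stays at the unit through all rounds, so no improving cycle exists.
Answer: CONVERGES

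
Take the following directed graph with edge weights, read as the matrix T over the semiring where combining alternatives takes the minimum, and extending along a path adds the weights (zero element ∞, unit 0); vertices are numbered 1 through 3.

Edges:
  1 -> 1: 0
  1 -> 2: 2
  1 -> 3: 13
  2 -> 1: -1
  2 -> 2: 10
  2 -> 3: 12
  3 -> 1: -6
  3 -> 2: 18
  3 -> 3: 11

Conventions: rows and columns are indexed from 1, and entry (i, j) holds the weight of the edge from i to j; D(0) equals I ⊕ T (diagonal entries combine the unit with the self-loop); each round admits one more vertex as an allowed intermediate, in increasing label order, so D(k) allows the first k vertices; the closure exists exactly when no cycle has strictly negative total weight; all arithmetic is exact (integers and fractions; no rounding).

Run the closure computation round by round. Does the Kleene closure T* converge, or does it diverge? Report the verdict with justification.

D(0):
  [0, 2, 13]
  [-1, 0, 12]
  [-6, 18, 0]
D(1):
  [0, 2, 13]
  [-1, 0, 12]
  [-6, -4, 0]
D(2):
  [0, 2, 13]
  [-1, 0, 12]
  [-6, -4, 0]
D(3):
  [0, 2, 13]
  [-1, 0, 12]
  [-6, -4, 0]
Key observation: every diagonal entry stays at the unit through all rounds, so no improving cycle exists.
Answer: CONVERGES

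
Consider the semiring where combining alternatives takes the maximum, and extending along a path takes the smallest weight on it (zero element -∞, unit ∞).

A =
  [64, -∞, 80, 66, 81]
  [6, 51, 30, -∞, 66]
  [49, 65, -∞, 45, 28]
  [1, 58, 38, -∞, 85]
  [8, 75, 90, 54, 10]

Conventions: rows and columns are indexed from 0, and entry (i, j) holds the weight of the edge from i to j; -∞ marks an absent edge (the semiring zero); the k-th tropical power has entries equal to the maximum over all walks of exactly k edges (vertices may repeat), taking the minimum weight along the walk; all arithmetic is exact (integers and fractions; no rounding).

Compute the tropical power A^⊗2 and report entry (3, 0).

A^⊗2:
  [64, 75, 81, 64, 66]
  [30, 66, 66, 54, 51]
  [49, 51, 49, 49, 65]
  [38, 75, 85, 54, 58]
  [49, 65, 38, 45, 66]
Key observation: the optimum is the walk 3->2->0, with weight 38 min 49 = 38.
Optimal value attained by: walk 3->2->0.
Answer: (A^⊗2)[3][0] = 38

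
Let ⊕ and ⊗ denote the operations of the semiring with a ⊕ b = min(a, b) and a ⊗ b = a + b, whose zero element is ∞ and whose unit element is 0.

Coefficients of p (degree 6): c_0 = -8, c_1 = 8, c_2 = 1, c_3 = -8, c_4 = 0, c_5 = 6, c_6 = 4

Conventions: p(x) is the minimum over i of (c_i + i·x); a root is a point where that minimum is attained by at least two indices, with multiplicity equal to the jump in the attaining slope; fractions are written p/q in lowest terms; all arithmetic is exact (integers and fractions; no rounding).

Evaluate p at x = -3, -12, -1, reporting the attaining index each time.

p(-3) = min(-8+0·(-3)=-8, 8+1·(-3)=5, 1+2·(-3)=-5, -8+3·(-3)=-17, 0+4·(-3)=-12, 6+5·(-3)=-9, 4+6·(-3)=-14) = -17 (attained by i=3)
p(-12) = min(-8+0·(-12)=-8, 8+1·(-12)=-4, 1+2·(-12)=-23, -8+3·(-12)=-44, 0+4·(-12)=-48, 6+5·(-12)=-54, 4+6·(-12)=-68) = -68 (attained by i=6)
p(-1) = min(-8+0·(-1)=-8, 8+1·(-1)=7, 1+2·(-1)=-1, -8+3·(-1)=-11, 0+4·(-1)=-4, 6+5·(-1)=1, 4+6·(-1)=-2) = -11 (attained by i=3)
Answer: p(-3) = -17; p(-12) = -68; p(-1) = -11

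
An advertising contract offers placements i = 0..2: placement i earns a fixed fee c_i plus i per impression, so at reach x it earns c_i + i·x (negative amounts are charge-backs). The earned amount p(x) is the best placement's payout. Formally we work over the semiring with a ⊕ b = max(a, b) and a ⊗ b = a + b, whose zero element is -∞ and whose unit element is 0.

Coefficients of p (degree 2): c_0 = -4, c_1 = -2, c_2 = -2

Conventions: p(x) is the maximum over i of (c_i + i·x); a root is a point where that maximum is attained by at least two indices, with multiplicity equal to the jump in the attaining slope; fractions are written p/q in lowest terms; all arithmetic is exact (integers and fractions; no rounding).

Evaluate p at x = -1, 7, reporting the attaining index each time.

p(-1) = max(-4+0·(-1)=-4, -2+1·(-1)=-3, -2+2·(-1)=-4) = -3 (attained by i=1)
p(7) = max(-4+0·7=-4, -2+1·7=5, -2+2·7=12) = 12 (attained by i=2)
Answer: p(-1) = -3; p(7) = 12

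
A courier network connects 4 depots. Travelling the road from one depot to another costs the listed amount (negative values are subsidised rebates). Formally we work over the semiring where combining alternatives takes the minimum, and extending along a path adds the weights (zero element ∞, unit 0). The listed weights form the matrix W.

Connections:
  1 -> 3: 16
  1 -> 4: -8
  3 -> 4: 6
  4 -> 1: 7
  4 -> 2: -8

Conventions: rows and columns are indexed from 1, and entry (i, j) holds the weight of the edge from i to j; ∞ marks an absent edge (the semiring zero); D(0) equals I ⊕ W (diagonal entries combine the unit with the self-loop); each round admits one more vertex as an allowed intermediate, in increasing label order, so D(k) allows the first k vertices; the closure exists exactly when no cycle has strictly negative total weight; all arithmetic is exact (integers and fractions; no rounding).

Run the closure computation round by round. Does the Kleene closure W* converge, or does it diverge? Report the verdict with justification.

D(0):
  [0, ∞, 16, -8]
  [∞, 0, ∞, ∞]
  [∞, ∞, 0, 6]
  [7, -8, ∞, 0]
Detection: at round 1, diagonal entry (4, 4) turns strictly negative.
Key observation: the cycle 4->1->4 has total weight 7 + (-8), which is strictly negative.
Answer: DIVERGES — negative cycle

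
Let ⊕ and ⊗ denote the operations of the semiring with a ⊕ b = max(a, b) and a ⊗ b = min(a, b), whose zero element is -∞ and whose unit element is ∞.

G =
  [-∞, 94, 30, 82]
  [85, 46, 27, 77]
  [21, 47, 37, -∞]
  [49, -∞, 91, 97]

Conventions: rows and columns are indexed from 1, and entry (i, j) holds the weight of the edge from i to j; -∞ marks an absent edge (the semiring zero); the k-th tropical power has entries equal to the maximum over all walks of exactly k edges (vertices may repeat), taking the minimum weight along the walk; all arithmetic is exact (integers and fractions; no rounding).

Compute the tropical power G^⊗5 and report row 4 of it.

G^⊗2:
  [85, 46, 82, 82]
  [49, 85, 77, 82]
  [47, 46, 37, 47]
  [49, 49, 91, 97]
G^⊗3:
  [49, 85, 82, 82]
  [85, 49, 82, 82]
  [47, 47, 47, 47]
  [49, 49, 91, 97]
G^⊗4:
  [85, 49, 82, 82]
  [49, 85, 82, 82]
  [47, 47, 47, 47]
  [49, 49, 91, 97]
G^⊗5:
  [49, 85, 82, 82]
  [85, 49, 82, 82]
  [47, 47, 47, 47]
  [49, 49, 91, 97]
Answer: row 4 of G^⊗5 = [49, 49, 91, 97]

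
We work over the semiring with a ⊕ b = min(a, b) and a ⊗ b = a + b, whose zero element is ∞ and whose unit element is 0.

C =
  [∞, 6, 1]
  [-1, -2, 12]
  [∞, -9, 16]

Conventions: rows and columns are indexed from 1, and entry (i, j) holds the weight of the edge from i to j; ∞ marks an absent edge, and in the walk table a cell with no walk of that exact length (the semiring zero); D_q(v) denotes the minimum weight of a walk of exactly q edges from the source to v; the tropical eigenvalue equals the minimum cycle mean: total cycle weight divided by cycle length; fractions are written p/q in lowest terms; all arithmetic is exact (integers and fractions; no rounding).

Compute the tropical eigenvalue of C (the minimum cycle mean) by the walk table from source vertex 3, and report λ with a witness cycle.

q=0: [∞, ∞, 0]
q=1: [∞, -9, 16]
q=2: [-10, -11, 3]
q=3: [-12, -13, -9]
Optimal cycle mean attained by: cycle 1->3->2->1, total 1 + (-9) + (-1), length 3.
Answer: λ = -3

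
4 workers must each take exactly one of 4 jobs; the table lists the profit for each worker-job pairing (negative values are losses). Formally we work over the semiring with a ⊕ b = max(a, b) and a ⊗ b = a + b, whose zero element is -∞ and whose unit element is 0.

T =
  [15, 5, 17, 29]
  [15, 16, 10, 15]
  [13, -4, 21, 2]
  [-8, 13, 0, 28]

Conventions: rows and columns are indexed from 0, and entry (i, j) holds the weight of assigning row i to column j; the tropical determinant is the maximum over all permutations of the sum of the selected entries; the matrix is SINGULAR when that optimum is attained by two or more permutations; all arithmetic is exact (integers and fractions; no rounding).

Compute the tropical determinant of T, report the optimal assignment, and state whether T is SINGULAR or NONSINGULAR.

σ = (0, 1, 2, 3): 15 + 16 + 21 + 28 = 80
σ = (0, 1, 3, 2): 15 + 16 + 2 + 0 = 33
σ = (0, 2, 1, 3): 15 + 10 + (-4) + 28 = 49
σ = (0, 2, 3, 1): 15 + 10 + 2 + 13 = 40
σ = (0, 3, 1, 2): 15 + 15 + (-4) + 0 = 26
σ = (0, 3, 2, 1): 15 + 15 + 21 + 13 = 64
σ = (1, 0, 2, 3): 5 + 15 + 21 + 28 = 69
σ = (1, 0, 3, 2): 5 + 15 + 2 + 0 = 22
σ = (1, 2, 0, 3): 5 + 10 + 13 + 28 = 56
σ = (1, 2, 3, 0): 5 + 10 + 2 + (-8) = 9
σ = (1, 3, 0, 2): 5 + 15 + 13 + 0 = 33
σ = (1, 3, 2, 0): 5 + 15 + 21 + (-8) = 33
σ = (2, 0, 1, 3): 17 + 15 + (-4) + 28 = 56
σ = (2, 0, 3, 1): 17 + 15 + 2 + 13 = 47
σ = (2, 1, 0, 3): 17 + 16 + 13 + 28 = 74
σ = (2, 1, 3, 0): 17 + 16 + 2 + (-8) = 27
σ = (2, 3, 0, 1): 17 + 15 + 13 + 13 = 58
σ = (2, 3, 1, 0): 17 + 15 + (-4) + (-8) = 20
σ = (3, 0, 1, 2): 29 + 15 + (-4) + 0 = 40
σ = (3, 0, 2, 1): 29 + 15 + 21 + 13 = 78
σ = (3, 1, 0, 2): 29 + 16 + 13 + 0 = 58
σ = (3, 1, 2, 0): 29 + 16 + 21 + (-8) = 58
σ = (3, 2, 0, 1): 29 + 10 + 13 + 13 = 65
σ = (3, 2, 1, 0): 29 + 10 + (-4) + (-8) = 27
Optimal value attained by: σ = (0, 1, 2, 3).
Answer: det⊕(T) = 80; verdict: NONSINGULAR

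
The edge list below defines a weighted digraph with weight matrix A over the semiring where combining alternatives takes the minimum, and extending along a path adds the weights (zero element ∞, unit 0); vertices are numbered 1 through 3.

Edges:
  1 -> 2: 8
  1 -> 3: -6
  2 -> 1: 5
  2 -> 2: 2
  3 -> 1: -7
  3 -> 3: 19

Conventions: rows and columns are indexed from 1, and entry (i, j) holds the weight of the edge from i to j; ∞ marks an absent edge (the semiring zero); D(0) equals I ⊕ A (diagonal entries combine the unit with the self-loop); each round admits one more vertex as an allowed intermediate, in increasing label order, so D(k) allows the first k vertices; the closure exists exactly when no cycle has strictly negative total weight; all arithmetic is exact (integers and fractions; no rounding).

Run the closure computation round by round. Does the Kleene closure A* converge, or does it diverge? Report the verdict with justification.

D(0):
  [0, 8, -6]
  [5, 0, ∞]
  [-7, ∞, 0]
Detection: at round 1, diagonal entry (3, 3) turns strictly negative.
Key observation: the cycle 3->1->3 has total weight (-7) + (-6), which is strictly negative.
Answer: DIVERGES — negative cycle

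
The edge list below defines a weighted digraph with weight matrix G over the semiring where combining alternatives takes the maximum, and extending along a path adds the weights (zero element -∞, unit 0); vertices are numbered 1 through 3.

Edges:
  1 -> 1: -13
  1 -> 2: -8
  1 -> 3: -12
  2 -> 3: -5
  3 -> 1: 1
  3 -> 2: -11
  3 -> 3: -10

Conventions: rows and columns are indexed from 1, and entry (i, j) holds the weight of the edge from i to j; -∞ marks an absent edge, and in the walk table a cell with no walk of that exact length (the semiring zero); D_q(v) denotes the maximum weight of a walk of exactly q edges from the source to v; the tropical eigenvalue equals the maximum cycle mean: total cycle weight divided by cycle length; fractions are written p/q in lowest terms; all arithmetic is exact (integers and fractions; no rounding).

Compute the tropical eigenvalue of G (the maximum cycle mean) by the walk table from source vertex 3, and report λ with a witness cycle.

q=0: [-∞, -∞, 0]
q=1: [1, -11, -10]
q=2: [-9, -7, -11]
q=3: [-10, -17, -12]
Optimal cycle mean attained by: cycle 1->2->3->1, total (-8) + (-5) + 1, length 3.
Answer: λ = -4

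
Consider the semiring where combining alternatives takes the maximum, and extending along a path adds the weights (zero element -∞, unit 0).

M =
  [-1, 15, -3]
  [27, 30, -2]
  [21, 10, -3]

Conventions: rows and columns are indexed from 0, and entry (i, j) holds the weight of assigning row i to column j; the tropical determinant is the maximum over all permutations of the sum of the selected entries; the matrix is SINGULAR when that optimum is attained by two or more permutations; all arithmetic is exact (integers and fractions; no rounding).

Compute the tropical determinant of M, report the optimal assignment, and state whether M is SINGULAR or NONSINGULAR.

σ = (0, 1, 2): (-1) + 30 + (-3) = 26
σ = (0, 2, 1): (-1) + (-2) + 10 = 7
σ = (1, 0, 2): 15 + 27 + (-3) = 39
σ = (1, 2, 0): 15 + (-2) + 21 = 34
σ = (2, 0, 1): (-3) + 27 + 10 = 34
σ = (2, 1, 0): (-3) + 30 + 21 = 48
Optimal value attained by: σ = (2, 1, 0).
Answer: det⊕(M) = 48; verdict: NONSINGULAR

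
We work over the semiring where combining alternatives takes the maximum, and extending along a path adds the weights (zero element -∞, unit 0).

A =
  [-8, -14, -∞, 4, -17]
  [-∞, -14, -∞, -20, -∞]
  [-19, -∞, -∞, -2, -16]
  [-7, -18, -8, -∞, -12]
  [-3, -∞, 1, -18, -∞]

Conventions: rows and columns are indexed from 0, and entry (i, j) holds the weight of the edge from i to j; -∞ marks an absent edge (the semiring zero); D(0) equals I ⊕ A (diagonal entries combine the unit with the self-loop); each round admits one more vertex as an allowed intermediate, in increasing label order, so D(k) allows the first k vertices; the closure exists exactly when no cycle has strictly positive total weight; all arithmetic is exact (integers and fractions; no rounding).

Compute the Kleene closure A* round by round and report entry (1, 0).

D(0):
  [0, -14, -∞, 4, -17]
  [-∞, 0, -∞, -20, -∞]
  [-19, -∞, 0, -2, -16]
  [-7, -18, -8, 0, -12]
  [-3, -∞, 1, -18, 0]
D(1):
  [0, -14, -∞, 4, -17]
  [-∞, 0, -∞, -20, -∞]
  [-19, -33, 0, -2, -16]
  [-7, -18, -8, 0, -12]
  [-3, -17, 1, 1, 0]
D(2):
  [0, -14, -∞, 4, -17]
  [-∞, 0, -∞, -20, -∞]
  [-19, -33, 0, -2, -16]
  [-7, -18, -8, 0, -12]
  [-3, -17, 1, 1, 0]
D(3):
  [0, -14, -∞, 4, -17]
  [-∞, 0, -∞, -20, -∞]
  [-19, -33, 0, -2, -16]
  [-7, -18, -8, 0, -12]
  [-3, -17, 1, 1, 0]
D(4):
  [0, -14, -4, 4, -8]
  [-27, 0, -28, -20, -32]
  [-9, -20, 0, -2, -14]
  [-7, -18, -8, 0, -12]
  [-3, -17, 1, 1, 0]
D(5):
  [0, -14, -4, 4, -8]
  [-27, 0, -28, -20, -32]
  [-9, -20, 0, -2, -14]
  [-7, -18, -8, 0, -12]
  [-3, -17, 1, 1, 0]
Answer: A*[1][0] = -27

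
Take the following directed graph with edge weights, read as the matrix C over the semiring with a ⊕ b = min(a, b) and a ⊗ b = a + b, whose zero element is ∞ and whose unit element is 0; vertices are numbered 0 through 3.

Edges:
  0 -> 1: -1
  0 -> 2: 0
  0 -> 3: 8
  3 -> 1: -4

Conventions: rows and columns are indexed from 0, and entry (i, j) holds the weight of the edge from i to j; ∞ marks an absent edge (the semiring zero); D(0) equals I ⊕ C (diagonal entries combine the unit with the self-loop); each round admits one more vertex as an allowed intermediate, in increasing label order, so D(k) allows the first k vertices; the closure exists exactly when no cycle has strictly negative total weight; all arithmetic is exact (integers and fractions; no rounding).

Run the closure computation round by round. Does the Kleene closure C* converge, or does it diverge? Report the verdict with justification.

D(0):
  [0, -1, 0, 8]
  [∞, 0, ∞, ∞]
  [∞, ∞, 0, ∞]
  [∞, -4, ∞, 0]
D(1):
  [0, -1, 0, 8]
  [∞, 0, ∞, ∞]
  [∞, ∞, 0, ∞]
  [∞, -4, ∞, 0]
D(2):
  [0, -1, 0, 8]
  [∞, 0, ∞, ∞]
  [∞, ∞, 0, ∞]
  [∞, -4, ∞, 0]
D(3):
  [0, -1, 0, 8]
  [∞, 0, ∞, ∞]
  [∞, ∞, 0, ∞]
  [∞, -4, ∞, 0]
D(4):
  [0, -1, 0, 8]
  [∞, 0, ∞, ∞]
  [∞, ∞, 0, ∞]
  [∞, -4, ∞, 0]
Key observation: every diagonal entry stays at the unit through all rounds, so no improving cycle exists.
Answer: CONVERGES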